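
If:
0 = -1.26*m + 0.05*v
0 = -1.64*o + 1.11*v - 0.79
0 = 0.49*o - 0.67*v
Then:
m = -0.03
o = -0.95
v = -0.70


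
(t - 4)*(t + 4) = t^2 - 16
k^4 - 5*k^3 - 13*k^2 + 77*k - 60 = (k - 5)*(k - 3)*(k - 1)*(k + 4)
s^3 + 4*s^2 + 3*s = s*(s + 1)*(s + 3)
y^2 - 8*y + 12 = (y - 6)*(y - 2)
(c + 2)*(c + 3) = c^2 + 5*c + 6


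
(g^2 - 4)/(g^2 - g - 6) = (g - 2)/(g - 3)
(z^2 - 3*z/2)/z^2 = (z - 3/2)/z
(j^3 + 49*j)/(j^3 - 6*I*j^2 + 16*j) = (j^2 + 49)/(j^2 - 6*I*j + 16)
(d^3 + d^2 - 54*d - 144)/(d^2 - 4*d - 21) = (d^2 - 2*d - 48)/(d - 7)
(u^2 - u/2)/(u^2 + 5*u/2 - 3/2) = u/(u + 3)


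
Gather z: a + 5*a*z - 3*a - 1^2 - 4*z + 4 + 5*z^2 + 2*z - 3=-2*a + 5*z^2 + z*(5*a - 2)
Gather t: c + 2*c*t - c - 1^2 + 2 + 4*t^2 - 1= 2*c*t + 4*t^2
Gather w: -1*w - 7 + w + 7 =0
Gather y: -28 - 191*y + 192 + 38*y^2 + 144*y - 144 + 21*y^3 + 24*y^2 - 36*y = 21*y^3 + 62*y^2 - 83*y + 20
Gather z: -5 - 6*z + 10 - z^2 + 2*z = -z^2 - 4*z + 5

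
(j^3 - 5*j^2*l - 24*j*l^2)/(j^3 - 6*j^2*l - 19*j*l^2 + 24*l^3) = j/(j - l)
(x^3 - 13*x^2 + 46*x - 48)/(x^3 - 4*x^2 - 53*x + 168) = (x - 2)/(x + 7)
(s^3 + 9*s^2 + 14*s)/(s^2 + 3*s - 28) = s*(s + 2)/(s - 4)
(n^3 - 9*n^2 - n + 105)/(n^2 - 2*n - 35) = (n^2 - 2*n - 15)/(n + 5)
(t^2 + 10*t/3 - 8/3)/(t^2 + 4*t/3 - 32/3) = (3*t - 2)/(3*t - 8)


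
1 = 1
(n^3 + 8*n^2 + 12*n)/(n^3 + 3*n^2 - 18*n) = (n + 2)/(n - 3)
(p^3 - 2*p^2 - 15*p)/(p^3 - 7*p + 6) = p*(p - 5)/(p^2 - 3*p + 2)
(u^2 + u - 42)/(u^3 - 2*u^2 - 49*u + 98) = (u - 6)/(u^2 - 9*u + 14)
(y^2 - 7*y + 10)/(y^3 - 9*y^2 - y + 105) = (y - 2)/(y^2 - 4*y - 21)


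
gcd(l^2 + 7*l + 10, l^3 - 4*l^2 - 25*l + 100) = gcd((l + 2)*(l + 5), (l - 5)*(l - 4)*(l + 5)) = l + 5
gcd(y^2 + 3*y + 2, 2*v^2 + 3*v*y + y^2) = 1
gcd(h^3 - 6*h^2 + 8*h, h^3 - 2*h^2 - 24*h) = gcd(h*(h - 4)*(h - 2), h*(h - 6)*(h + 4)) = h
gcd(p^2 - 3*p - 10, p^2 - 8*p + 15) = p - 5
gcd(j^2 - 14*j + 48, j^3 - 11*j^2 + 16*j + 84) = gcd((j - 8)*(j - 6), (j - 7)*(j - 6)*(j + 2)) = j - 6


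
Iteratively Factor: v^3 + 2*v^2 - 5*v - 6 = (v - 2)*(v^2 + 4*v + 3) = (v - 2)*(v + 3)*(v + 1)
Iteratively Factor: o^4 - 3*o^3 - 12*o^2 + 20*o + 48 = (o - 4)*(o^3 + o^2 - 8*o - 12) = (o - 4)*(o + 2)*(o^2 - o - 6) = (o - 4)*(o + 2)^2*(o - 3)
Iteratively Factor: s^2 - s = (s)*(s - 1)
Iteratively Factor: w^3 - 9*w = (w - 3)*(w^2 + 3*w) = w*(w - 3)*(w + 3)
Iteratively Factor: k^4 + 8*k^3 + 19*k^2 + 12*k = (k + 4)*(k^3 + 4*k^2 + 3*k) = k*(k + 4)*(k^2 + 4*k + 3) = k*(k + 1)*(k + 4)*(k + 3)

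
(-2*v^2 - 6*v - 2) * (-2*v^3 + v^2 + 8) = 4*v^5 + 10*v^4 - 2*v^3 - 18*v^2 - 48*v - 16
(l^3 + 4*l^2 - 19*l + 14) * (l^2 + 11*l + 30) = l^5 + 15*l^4 + 55*l^3 - 75*l^2 - 416*l + 420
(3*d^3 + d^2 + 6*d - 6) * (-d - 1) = -3*d^4 - 4*d^3 - 7*d^2 + 6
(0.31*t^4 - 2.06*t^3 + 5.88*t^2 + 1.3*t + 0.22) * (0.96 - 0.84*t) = -0.2604*t^5 + 2.028*t^4 - 6.9168*t^3 + 4.5528*t^2 + 1.0632*t + 0.2112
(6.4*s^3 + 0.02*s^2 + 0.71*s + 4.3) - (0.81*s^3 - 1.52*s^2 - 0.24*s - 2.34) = 5.59*s^3 + 1.54*s^2 + 0.95*s + 6.64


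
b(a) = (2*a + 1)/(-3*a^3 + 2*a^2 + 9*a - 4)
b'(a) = (2*a + 1)*(9*a^2 - 4*a - 9)/(-3*a^3 + 2*a^2 + 9*a - 4)^2 + 2/(-3*a^3 + 2*a^2 + 9*a - 4)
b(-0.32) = -0.05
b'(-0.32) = -0.36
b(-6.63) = -0.01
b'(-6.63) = -0.00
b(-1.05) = 0.14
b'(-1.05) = -0.35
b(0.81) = 0.87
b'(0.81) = -1.17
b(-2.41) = -0.14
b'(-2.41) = -0.19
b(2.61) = -0.31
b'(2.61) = 0.54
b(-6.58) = -0.01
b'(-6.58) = -0.00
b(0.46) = 7.08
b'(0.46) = -225.90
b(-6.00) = -0.02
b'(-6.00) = -0.00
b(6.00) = -0.02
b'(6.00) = 0.01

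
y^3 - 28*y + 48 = (y - 4)*(y - 2)*(y + 6)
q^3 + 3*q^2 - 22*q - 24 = (q - 4)*(q + 1)*(q + 6)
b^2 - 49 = (b - 7)*(b + 7)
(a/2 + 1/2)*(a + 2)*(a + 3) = a^3/2 + 3*a^2 + 11*a/2 + 3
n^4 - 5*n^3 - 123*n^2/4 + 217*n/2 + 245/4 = (n - 7)*(n - 7/2)*(n + 1/2)*(n + 5)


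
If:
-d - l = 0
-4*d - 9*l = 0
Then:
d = 0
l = 0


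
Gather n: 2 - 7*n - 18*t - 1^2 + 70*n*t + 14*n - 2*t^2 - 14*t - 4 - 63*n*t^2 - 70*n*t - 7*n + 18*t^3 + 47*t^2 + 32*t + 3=-63*n*t^2 + 18*t^3 + 45*t^2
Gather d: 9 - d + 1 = 10 - d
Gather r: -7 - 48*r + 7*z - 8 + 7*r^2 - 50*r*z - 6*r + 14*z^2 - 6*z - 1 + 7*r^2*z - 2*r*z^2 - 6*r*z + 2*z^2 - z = r^2*(7*z + 7) + r*(-2*z^2 - 56*z - 54) + 16*z^2 - 16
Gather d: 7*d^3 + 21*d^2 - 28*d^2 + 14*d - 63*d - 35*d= 7*d^3 - 7*d^2 - 84*d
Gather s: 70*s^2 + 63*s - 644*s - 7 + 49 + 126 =70*s^2 - 581*s + 168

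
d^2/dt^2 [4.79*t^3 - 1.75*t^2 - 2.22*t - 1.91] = 28.74*t - 3.5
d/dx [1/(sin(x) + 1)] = -cos(x)/(sin(x) + 1)^2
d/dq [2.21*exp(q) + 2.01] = 2.21*exp(q)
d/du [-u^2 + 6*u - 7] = 6 - 2*u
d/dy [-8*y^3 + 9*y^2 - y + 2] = -24*y^2 + 18*y - 1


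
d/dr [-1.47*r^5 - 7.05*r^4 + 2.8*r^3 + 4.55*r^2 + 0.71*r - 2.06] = -7.35*r^4 - 28.2*r^3 + 8.4*r^2 + 9.1*r + 0.71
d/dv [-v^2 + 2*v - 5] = 2 - 2*v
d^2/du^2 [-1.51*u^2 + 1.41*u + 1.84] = -3.02000000000000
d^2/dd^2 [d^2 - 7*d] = 2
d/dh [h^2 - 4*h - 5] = 2*h - 4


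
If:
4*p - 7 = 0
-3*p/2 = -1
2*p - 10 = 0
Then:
No Solution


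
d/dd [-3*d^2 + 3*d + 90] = 3 - 6*d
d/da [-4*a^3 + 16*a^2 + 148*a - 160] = -12*a^2 + 32*a + 148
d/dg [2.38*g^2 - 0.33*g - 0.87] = 4.76*g - 0.33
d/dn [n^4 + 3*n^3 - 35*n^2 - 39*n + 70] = 4*n^3 + 9*n^2 - 70*n - 39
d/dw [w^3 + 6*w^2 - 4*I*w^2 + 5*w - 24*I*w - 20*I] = 3*w^2 + w*(12 - 8*I) + 5 - 24*I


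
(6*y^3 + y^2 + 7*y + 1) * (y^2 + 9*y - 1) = 6*y^5 + 55*y^4 + 10*y^3 + 63*y^2 + 2*y - 1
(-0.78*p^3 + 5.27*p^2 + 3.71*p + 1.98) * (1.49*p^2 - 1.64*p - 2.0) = -1.1622*p^5 + 9.1315*p^4 - 1.5549*p^3 - 13.6742*p^2 - 10.6672*p - 3.96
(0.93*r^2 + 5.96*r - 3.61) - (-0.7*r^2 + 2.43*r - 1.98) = 1.63*r^2 + 3.53*r - 1.63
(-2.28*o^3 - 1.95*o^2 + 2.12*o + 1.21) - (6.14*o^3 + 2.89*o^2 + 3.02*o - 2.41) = -8.42*o^3 - 4.84*o^2 - 0.9*o + 3.62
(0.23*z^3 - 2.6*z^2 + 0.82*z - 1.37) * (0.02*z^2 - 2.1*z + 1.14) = 0.0046*z^5 - 0.535*z^4 + 5.7386*z^3 - 4.7134*z^2 + 3.8118*z - 1.5618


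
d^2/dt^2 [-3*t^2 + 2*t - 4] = -6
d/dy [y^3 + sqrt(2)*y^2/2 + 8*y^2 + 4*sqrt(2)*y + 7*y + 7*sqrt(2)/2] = 3*y^2 + sqrt(2)*y + 16*y + 4*sqrt(2) + 7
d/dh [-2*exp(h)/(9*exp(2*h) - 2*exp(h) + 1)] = (18*exp(2*h) - 2)*exp(h)/(81*exp(4*h) - 36*exp(3*h) + 22*exp(2*h) - 4*exp(h) + 1)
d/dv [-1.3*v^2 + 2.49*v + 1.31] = 2.49 - 2.6*v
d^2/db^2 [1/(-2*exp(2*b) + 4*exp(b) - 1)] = 4*(-8*(1 - exp(b))^2*exp(b) + (2*exp(b) - 1)*(2*exp(2*b) - 4*exp(b) + 1))*exp(b)/(2*exp(2*b) - 4*exp(b) + 1)^3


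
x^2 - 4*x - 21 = (x - 7)*(x + 3)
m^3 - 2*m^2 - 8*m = m*(m - 4)*(m + 2)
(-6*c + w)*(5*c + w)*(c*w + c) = -30*c^3*w - 30*c^3 - c^2*w^2 - c^2*w + c*w^3 + c*w^2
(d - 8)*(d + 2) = d^2 - 6*d - 16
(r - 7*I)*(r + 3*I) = r^2 - 4*I*r + 21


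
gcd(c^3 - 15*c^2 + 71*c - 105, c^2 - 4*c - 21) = c - 7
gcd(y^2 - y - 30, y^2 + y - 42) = y - 6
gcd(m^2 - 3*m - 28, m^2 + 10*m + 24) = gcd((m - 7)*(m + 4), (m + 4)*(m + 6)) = m + 4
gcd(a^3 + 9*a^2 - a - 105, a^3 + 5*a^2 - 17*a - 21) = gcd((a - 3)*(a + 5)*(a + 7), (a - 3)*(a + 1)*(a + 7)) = a^2 + 4*a - 21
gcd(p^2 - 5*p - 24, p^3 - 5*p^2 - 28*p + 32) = p - 8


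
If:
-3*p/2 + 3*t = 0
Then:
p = 2*t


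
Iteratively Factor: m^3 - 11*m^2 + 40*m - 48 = (m - 3)*(m^2 - 8*m + 16) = (m - 4)*(m - 3)*(m - 4)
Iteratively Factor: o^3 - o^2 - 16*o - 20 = (o + 2)*(o^2 - 3*o - 10) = (o - 5)*(o + 2)*(o + 2)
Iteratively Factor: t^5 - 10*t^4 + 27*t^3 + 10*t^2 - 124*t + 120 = (t - 2)*(t^4 - 8*t^3 + 11*t^2 + 32*t - 60) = (t - 5)*(t - 2)*(t^3 - 3*t^2 - 4*t + 12) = (t - 5)*(t - 2)*(t + 2)*(t^2 - 5*t + 6) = (t - 5)*(t - 3)*(t - 2)*(t + 2)*(t - 2)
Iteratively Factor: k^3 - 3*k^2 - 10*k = (k)*(k^2 - 3*k - 10) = k*(k + 2)*(k - 5)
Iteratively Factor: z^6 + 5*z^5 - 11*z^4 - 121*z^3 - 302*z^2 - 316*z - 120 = (z - 5)*(z^5 + 10*z^4 + 39*z^3 + 74*z^2 + 68*z + 24) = (z - 5)*(z + 1)*(z^4 + 9*z^3 + 30*z^2 + 44*z + 24) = (z - 5)*(z + 1)*(z + 2)*(z^3 + 7*z^2 + 16*z + 12) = (z - 5)*(z + 1)*(z + 2)*(z + 3)*(z^2 + 4*z + 4) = (z - 5)*(z + 1)*(z + 2)^2*(z + 3)*(z + 2)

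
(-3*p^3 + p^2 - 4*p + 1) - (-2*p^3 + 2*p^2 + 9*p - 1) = -p^3 - p^2 - 13*p + 2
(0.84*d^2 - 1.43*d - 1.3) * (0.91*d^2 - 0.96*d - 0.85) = 0.7644*d^4 - 2.1077*d^3 - 0.5242*d^2 + 2.4635*d + 1.105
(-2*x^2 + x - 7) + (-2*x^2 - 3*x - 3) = -4*x^2 - 2*x - 10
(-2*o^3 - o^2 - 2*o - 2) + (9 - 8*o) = -2*o^3 - o^2 - 10*o + 7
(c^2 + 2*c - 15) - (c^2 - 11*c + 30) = 13*c - 45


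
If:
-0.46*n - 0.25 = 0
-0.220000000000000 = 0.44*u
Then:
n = -0.54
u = -0.50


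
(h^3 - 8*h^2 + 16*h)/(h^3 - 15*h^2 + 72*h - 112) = h/(h - 7)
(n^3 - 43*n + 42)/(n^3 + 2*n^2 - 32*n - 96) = (n^2 + 6*n - 7)/(n^2 + 8*n + 16)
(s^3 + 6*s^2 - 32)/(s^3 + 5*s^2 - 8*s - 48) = (s - 2)/(s - 3)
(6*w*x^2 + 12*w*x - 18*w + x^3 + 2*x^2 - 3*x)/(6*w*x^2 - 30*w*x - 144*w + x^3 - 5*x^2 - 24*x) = (x - 1)/(x - 8)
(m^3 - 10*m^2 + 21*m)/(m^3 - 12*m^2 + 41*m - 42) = m/(m - 2)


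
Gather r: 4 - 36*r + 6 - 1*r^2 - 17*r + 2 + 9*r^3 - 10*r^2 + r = 9*r^3 - 11*r^2 - 52*r + 12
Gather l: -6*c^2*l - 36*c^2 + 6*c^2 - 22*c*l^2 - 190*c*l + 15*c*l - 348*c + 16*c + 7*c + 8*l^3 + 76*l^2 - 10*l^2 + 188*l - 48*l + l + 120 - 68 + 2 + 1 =-30*c^2 - 325*c + 8*l^3 + l^2*(66 - 22*c) + l*(-6*c^2 - 175*c + 141) + 55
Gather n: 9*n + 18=9*n + 18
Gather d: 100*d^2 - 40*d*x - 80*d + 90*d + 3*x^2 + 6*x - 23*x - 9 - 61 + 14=100*d^2 + d*(10 - 40*x) + 3*x^2 - 17*x - 56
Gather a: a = a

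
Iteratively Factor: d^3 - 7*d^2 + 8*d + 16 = (d - 4)*(d^2 - 3*d - 4) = (d - 4)*(d + 1)*(d - 4)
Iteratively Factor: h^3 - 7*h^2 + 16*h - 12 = (h - 3)*(h^2 - 4*h + 4) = (h - 3)*(h - 2)*(h - 2)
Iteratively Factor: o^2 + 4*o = (o)*(o + 4)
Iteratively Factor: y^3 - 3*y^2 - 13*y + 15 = (y + 3)*(y^2 - 6*y + 5) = (y - 5)*(y + 3)*(y - 1)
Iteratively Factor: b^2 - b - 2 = (b - 2)*(b + 1)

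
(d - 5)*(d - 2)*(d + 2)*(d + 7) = d^4 + 2*d^3 - 39*d^2 - 8*d + 140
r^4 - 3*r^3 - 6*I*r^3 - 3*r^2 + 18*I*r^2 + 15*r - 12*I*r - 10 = (r - 2)*(r - 1)*(r - 5*I)*(r - I)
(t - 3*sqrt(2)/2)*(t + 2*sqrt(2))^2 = t^3 + 5*sqrt(2)*t^2/2 - 4*t - 12*sqrt(2)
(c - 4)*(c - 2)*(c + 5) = c^3 - c^2 - 22*c + 40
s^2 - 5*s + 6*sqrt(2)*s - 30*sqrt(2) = (s - 5)*(s + 6*sqrt(2))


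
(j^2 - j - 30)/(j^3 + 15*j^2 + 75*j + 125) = (j - 6)/(j^2 + 10*j + 25)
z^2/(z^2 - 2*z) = z/(z - 2)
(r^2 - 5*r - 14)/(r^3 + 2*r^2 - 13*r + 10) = (r^2 - 5*r - 14)/(r^3 + 2*r^2 - 13*r + 10)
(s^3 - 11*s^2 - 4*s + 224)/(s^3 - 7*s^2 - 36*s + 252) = (s^2 - 4*s - 32)/(s^2 - 36)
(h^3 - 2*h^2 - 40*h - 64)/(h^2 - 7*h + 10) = (h^3 - 2*h^2 - 40*h - 64)/(h^2 - 7*h + 10)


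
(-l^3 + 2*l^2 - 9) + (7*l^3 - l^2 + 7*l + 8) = 6*l^3 + l^2 + 7*l - 1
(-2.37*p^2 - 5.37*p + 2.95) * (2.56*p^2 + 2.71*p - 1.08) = -6.0672*p^4 - 20.1699*p^3 - 4.4411*p^2 + 13.7941*p - 3.186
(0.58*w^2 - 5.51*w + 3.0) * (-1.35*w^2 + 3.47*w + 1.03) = -0.783*w^4 + 9.4511*w^3 - 22.5723*w^2 + 4.7347*w + 3.09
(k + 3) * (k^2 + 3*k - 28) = k^3 + 6*k^2 - 19*k - 84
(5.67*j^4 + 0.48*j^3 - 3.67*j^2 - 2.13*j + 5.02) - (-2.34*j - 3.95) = 5.67*j^4 + 0.48*j^3 - 3.67*j^2 + 0.21*j + 8.97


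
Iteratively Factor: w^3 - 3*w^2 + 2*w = (w - 1)*(w^2 - 2*w) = (w - 2)*(w - 1)*(w)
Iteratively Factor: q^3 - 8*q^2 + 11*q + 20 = (q - 5)*(q^2 - 3*q - 4) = (q - 5)*(q + 1)*(q - 4)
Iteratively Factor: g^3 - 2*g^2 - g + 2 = (g - 2)*(g^2 - 1) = (g - 2)*(g + 1)*(g - 1)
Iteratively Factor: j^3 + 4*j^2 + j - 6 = (j + 2)*(j^2 + 2*j - 3) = (j - 1)*(j + 2)*(j + 3)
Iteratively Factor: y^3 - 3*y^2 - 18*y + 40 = (y - 5)*(y^2 + 2*y - 8) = (y - 5)*(y + 4)*(y - 2)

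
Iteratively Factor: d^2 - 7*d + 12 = (d - 4)*(d - 3)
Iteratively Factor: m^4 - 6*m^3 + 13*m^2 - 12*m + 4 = (m - 1)*(m^3 - 5*m^2 + 8*m - 4) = (m - 1)^2*(m^2 - 4*m + 4) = (m - 2)*(m - 1)^2*(m - 2)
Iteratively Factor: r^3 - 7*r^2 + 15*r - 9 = (r - 3)*(r^2 - 4*r + 3) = (r - 3)^2*(r - 1)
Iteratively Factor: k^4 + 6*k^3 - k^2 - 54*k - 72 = (k + 4)*(k^3 + 2*k^2 - 9*k - 18) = (k + 3)*(k + 4)*(k^2 - k - 6) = (k - 3)*(k + 3)*(k + 4)*(k + 2)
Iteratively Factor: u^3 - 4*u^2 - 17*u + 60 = (u - 3)*(u^2 - u - 20) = (u - 3)*(u + 4)*(u - 5)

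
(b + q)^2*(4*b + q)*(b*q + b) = 4*b^4*q + 4*b^4 + 9*b^3*q^2 + 9*b^3*q + 6*b^2*q^3 + 6*b^2*q^2 + b*q^4 + b*q^3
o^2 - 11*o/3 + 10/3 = (o - 2)*(o - 5/3)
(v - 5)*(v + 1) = v^2 - 4*v - 5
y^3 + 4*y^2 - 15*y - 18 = (y - 3)*(y + 1)*(y + 6)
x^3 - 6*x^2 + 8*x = x*(x - 4)*(x - 2)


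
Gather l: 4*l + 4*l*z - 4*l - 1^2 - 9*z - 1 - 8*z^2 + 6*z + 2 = 4*l*z - 8*z^2 - 3*z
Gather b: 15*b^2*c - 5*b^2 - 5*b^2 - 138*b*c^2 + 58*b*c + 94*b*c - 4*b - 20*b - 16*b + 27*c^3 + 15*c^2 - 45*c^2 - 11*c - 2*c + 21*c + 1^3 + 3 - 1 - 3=b^2*(15*c - 10) + b*(-138*c^2 + 152*c - 40) + 27*c^3 - 30*c^2 + 8*c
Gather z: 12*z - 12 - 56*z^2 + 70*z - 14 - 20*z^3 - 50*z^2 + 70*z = -20*z^3 - 106*z^2 + 152*z - 26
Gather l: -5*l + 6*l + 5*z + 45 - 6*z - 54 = l - z - 9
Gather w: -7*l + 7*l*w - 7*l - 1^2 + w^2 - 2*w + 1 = -14*l + w^2 + w*(7*l - 2)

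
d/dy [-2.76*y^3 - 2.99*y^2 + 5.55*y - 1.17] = -8.28*y^2 - 5.98*y + 5.55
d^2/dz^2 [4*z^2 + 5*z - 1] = 8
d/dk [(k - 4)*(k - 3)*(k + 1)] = 3*k^2 - 12*k + 5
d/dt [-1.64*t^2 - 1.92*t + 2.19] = -3.28*t - 1.92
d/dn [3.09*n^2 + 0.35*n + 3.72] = 6.18*n + 0.35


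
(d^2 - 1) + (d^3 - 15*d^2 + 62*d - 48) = d^3 - 14*d^2 + 62*d - 49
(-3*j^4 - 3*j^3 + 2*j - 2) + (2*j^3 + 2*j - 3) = -3*j^4 - j^3 + 4*j - 5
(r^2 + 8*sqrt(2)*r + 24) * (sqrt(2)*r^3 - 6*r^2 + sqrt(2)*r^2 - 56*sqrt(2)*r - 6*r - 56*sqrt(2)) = sqrt(2)*r^5 + sqrt(2)*r^4 + 10*r^4 - 80*sqrt(2)*r^3 + 10*r^3 - 1040*r^2 - 80*sqrt(2)*r^2 - 1344*sqrt(2)*r - 1040*r - 1344*sqrt(2)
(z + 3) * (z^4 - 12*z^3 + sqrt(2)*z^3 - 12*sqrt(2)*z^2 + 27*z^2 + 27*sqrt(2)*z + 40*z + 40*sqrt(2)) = z^5 - 9*z^4 + sqrt(2)*z^4 - 9*sqrt(2)*z^3 - 9*z^3 - 9*sqrt(2)*z^2 + 121*z^2 + 120*z + 121*sqrt(2)*z + 120*sqrt(2)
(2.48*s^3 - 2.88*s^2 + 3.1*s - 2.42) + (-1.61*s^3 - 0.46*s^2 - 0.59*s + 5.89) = 0.87*s^3 - 3.34*s^2 + 2.51*s + 3.47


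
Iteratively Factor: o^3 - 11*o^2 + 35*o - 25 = (o - 1)*(o^2 - 10*o + 25) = (o - 5)*(o - 1)*(o - 5)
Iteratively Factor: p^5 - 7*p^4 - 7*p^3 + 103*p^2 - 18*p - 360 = (p + 3)*(p^4 - 10*p^3 + 23*p^2 + 34*p - 120) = (p - 3)*(p + 3)*(p^3 - 7*p^2 + 2*p + 40) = (p - 4)*(p - 3)*(p + 3)*(p^2 - 3*p - 10) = (p - 5)*(p - 4)*(p - 3)*(p + 3)*(p + 2)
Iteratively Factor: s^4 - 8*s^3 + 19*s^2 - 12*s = (s - 1)*(s^3 - 7*s^2 + 12*s) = (s - 3)*(s - 1)*(s^2 - 4*s) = (s - 4)*(s - 3)*(s - 1)*(s)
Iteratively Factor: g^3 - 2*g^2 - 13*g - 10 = (g + 2)*(g^2 - 4*g - 5) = (g + 1)*(g + 2)*(g - 5)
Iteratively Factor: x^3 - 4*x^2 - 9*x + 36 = (x + 3)*(x^2 - 7*x + 12) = (x - 3)*(x + 3)*(x - 4)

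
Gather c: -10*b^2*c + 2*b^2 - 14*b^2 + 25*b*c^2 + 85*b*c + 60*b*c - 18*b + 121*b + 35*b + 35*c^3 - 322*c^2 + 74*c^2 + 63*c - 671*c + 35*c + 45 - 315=-12*b^2 + 138*b + 35*c^3 + c^2*(25*b - 248) + c*(-10*b^2 + 145*b - 573) - 270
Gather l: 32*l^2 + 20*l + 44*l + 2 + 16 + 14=32*l^2 + 64*l + 32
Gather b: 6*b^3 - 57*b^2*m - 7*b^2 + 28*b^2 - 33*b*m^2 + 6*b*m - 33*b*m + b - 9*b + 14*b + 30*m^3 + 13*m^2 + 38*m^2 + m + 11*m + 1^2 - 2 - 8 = 6*b^3 + b^2*(21 - 57*m) + b*(-33*m^2 - 27*m + 6) + 30*m^3 + 51*m^2 + 12*m - 9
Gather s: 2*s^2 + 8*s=2*s^2 + 8*s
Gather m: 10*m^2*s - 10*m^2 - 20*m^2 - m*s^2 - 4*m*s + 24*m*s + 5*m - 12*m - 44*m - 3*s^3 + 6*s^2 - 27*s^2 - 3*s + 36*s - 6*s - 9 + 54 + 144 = m^2*(10*s - 30) + m*(-s^2 + 20*s - 51) - 3*s^3 - 21*s^2 + 27*s + 189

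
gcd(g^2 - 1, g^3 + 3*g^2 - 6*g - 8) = g + 1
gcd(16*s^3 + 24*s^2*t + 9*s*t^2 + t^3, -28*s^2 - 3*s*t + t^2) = 4*s + t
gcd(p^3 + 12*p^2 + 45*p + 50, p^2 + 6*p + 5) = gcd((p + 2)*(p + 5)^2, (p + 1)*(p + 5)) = p + 5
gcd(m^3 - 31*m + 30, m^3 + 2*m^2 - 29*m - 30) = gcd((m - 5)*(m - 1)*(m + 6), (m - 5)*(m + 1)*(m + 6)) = m^2 + m - 30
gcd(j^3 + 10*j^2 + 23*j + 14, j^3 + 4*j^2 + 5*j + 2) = j^2 + 3*j + 2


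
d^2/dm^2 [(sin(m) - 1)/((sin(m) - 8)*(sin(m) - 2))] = (-sin(m)^5 - 6*sin(m)^4 + 68*sin(m)^3 - 130*sin(m)^2 - 132*sin(m) + 152)/((sin(m) - 8)^3*(sin(m) - 2)^3)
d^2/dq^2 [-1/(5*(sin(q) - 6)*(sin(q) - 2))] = (4*sin(q)^4 - 24*sin(q)^3 + 10*sin(q)^2 + 144*sin(q) - 104)/(5*(sin(q) - 6)^3*(sin(q) - 2)^3)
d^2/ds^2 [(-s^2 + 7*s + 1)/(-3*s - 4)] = 182/(27*s^3 + 108*s^2 + 144*s + 64)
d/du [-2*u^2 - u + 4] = -4*u - 1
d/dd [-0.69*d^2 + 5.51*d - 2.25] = 5.51 - 1.38*d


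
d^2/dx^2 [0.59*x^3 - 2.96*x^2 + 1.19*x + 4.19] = 3.54*x - 5.92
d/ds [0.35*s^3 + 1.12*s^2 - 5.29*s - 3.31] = 1.05*s^2 + 2.24*s - 5.29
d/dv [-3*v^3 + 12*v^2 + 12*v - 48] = -9*v^2 + 24*v + 12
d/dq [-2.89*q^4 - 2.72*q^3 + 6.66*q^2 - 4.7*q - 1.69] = -11.56*q^3 - 8.16*q^2 + 13.32*q - 4.7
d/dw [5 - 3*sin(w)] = -3*cos(w)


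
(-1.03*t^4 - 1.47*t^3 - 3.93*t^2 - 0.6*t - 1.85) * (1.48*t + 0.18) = -1.5244*t^5 - 2.361*t^4 - 6.081*t^3 - 1.5954*t^2 - 2.846*t - 0.333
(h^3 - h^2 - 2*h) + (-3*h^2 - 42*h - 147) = h^3 - 4*h^2 - 44*h - 147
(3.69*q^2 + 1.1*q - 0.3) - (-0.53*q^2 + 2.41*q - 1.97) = 4.22*q^2 - 1.31*q + 1.67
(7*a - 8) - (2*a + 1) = 5*a - 9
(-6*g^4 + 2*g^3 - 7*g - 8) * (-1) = 6*g^4 - 2*g^3 + 7*g + 8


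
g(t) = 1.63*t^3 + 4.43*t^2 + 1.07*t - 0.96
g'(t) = 4.89*t^2 + 8.86*t + 1.07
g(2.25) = 42.44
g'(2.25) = 45.76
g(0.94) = 5.31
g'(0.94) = 13.72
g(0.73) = 2.82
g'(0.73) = 10.14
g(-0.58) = -0.41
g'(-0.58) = -2.42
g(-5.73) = -168.30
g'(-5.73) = 110.86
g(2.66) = 63.91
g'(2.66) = 59.24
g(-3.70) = -26.84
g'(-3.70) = 35.23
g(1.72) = 22.28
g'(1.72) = 30.78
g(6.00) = 517.02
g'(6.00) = 230.27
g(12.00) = 3466.44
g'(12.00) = 811.55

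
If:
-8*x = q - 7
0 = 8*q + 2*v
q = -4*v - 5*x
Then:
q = 7/25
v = -28/25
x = 21/25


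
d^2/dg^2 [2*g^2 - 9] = 4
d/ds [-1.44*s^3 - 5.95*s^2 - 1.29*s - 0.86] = -4.32*s^2 - 11.9*s - 1.29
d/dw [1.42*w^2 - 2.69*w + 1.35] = 2.84*w - 2.69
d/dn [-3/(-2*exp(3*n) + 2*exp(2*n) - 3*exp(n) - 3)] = (-18*exp(2*n) + 12*exp(n) - 9)*exp(n)/(2*exp(3*n) - 2*exp(2*n) + 3*exp(n) + 3)^2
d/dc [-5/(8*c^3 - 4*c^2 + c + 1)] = 5*(24*c^2 - 8*c + 1)/(8*c^3 - 4*c^2 + c + 1)^2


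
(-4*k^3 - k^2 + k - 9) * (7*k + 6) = -28*k^4 - 31*k^3 + k^2 - 57*k - 54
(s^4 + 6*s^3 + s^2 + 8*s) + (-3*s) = s^4 + 6*s^3 + s^2 + 5*s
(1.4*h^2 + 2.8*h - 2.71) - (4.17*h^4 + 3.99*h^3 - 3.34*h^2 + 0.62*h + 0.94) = -4.17*h^4 - 3.99*h^3 + 4.74*h^2 + 2.18*h - 3.65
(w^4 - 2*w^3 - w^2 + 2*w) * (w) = w^5 - 2*w^4 - w^3 + 2*w^2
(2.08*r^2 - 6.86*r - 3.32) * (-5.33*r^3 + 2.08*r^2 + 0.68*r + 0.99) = -11.0864*r^5 + 40.8902*r^4 + 4.8412*r^3 - 9.5112*r^2 - 9.049*r - 3.2868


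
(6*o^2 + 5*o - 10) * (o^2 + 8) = 6*o^4 + 5*o^3 + 38*o^2 + 40*o - 80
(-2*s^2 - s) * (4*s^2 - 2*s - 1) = -8*s^4 + 4*s^2 + s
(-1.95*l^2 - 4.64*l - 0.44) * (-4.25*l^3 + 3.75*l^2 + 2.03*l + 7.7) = 8.2875*l^5 + 12.4075*l^4 - 19.4885*l^3 - 26.0842*l^2 - 36.6212*l - 3.388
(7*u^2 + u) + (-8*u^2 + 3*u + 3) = -u^2 + 4*u + 3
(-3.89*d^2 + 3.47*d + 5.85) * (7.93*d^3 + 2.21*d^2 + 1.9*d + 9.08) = -30.8477*d^5 + 18.9202*d^4 + 46.6682*d^3 - 15.7997*d^2 + 42.6226*d + 53.118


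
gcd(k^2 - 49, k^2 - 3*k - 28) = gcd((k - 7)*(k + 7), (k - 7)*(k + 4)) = k - 7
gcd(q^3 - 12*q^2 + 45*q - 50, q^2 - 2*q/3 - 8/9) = 1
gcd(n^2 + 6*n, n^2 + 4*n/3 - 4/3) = 1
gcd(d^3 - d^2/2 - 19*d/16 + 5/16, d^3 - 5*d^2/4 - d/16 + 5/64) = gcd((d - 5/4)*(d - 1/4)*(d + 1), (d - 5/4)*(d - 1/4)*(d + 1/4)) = d^2 - 3*d/2 + 5/16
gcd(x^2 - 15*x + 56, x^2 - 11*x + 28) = x - 7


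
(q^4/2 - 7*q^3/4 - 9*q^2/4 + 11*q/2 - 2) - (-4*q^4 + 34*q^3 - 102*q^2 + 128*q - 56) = 9*q^4/2 - 143*q^3/4 + 399*q^2/4 - 245*q/2 + 54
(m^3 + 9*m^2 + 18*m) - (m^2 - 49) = m^3 + 8*m^2 + 18*m + 49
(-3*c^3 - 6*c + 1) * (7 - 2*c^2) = 6*c^5 - 9*c^3 - 2*c^2 - 42*c + 7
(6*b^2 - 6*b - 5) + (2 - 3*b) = 6*b^2 - 9*b - 3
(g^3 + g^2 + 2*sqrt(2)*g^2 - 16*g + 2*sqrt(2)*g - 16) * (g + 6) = g^4 + 2*sqrt(2)*g^3 + 7*g^3 - 10*g^2 + 14*sqrt(2)*g^2 - 112*g + 12*sqrt(2)*g - 96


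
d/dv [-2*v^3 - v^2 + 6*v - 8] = -6*v^2 - 2*v + 6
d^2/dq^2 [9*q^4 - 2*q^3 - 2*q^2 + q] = 108*q^2 - 12*q - 4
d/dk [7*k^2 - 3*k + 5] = 14*k - 3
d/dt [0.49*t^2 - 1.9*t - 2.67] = 0.98*t - 1.9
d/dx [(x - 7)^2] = 2*x - 14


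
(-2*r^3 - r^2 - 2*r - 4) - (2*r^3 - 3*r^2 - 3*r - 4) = -4*r^3 + 2*r^2 + r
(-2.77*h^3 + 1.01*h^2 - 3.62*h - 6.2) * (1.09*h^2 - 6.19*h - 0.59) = -3.0193*h^5 + 18.2472*h^4 - 8.5634*h^3 + 15.0539*h^2 + 40.5138*h + 3.658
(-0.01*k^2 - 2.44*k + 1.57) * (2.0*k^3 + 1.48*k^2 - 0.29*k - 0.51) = -0.02*k^5 - 4.8948*k^4 - 0.4683*k^3 + 3.0363*k^2 + 0.7891*k - 0.8007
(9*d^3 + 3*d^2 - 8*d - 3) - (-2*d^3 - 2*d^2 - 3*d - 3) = 11*d^3 + 5*d^2 - 5*d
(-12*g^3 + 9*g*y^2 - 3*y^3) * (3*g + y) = -36*g^4 - 12*g^3*y + 27*g^2*y^2 - 3*y^4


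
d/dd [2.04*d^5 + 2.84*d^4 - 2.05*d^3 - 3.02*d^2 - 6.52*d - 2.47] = 10.2*d^4 + 11.36*d^3 - 6.15*d^2 - 6.04*d - 6.52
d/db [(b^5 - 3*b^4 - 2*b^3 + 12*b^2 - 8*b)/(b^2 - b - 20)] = (3*b^6 - 10*b^5 - 93*b^4 + 244*b^3 + 116*b^2 - 480*b + 160)/(b^4 - 2*b^3 - 39*b^2 + 40*b + 400)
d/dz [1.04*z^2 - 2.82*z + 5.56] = 2.08*z - 2.82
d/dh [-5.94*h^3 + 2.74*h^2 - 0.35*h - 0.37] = -17.82*h^2 + 5.48*h - 0.35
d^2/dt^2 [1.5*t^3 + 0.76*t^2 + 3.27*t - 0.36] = 9.0*t + 1.52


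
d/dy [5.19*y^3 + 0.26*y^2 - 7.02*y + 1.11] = 15.57*y^2 + 0.52*y - 7.02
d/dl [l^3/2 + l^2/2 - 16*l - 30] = 3*l^2/2 + l - 16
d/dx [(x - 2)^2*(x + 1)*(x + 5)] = 4*x^3 + 6*x^2 - 30*x + 4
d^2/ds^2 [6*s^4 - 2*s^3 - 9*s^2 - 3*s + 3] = 72*s^2 - 12*s - 18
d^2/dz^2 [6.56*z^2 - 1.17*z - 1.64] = 13.1200000000000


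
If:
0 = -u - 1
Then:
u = -1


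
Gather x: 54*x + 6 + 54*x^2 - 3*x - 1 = 54*x^2 + 51*x + 5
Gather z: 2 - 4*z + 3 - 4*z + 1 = 6 - 8*z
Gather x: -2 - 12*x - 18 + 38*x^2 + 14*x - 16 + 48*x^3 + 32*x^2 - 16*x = 48*x^3 + 70*x^2 - 14*x - 36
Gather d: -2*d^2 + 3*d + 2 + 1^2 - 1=-2*d^2 + 3*d + 2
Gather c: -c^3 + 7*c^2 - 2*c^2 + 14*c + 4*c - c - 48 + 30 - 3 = -c^3 + 5*c^2 + 17*c - 21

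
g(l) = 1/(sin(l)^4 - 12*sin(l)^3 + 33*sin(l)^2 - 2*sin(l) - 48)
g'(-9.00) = -0.02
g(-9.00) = -0.02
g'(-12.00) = -0.01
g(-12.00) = -0.02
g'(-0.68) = 0.05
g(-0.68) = -0.03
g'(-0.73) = 0.06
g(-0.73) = -0.04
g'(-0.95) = 0.15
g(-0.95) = -0.06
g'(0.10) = -0.00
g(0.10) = -0.02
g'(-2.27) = -0.11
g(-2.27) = -0.05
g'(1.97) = 0.01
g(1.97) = -0.03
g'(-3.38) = 0.01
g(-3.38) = -0.02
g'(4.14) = -0.20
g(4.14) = -0.07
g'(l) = (-4*sin(l)^3*cos(l) + 36*sin(l)^2*cos(l) - 66*sin(l)*cos(l) + 2*cos(l))/(sin(l)^4 - 12*sin(l)^3 + 33*sin(l)^2 - 2*sin(l) - 48)^2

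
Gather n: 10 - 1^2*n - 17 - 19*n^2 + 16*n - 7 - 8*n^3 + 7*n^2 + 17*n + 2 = -8*n^3 - 12*n^2 + 32*n - 12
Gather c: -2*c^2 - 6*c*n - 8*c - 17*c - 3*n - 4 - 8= -2*c^2 + c*(-6*n - 25) - 3*n - 12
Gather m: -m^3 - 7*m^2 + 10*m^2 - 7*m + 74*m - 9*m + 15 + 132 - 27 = -m^3 + 3*m^2 + 58*m + 120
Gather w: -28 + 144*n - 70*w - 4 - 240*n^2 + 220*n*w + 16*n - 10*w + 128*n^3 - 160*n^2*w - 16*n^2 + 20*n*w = 128*n^3 - 256*n^2 + 160*n + w*(-160*n^2 + 240*n - 80) - 32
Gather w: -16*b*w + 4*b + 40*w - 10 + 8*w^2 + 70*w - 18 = 4*b + 8*w^2 + w*(110 - 16*b) - 28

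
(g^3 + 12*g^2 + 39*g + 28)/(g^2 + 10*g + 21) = (g^2 + 5*g + 4)/(g + 3)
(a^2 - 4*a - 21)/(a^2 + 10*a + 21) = (a - 7)/(a + 7)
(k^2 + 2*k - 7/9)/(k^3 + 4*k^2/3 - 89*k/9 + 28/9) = (3*k + 7)/(3*k^2 + 5*k - 28)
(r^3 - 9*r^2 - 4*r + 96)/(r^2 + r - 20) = (r^2 - 5*r - 24)/(r + 5)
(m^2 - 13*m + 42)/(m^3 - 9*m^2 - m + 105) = (m - 6)/(m^2 - 2*m - 15)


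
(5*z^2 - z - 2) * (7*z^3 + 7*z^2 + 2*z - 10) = 35*z^5 + 28*z^4 - 11*z^3 - 66*z^2 + 6*z + 20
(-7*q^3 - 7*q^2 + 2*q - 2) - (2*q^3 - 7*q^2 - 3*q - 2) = -9*q^3 + 5*q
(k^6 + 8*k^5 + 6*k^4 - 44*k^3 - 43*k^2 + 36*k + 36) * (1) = k^6 + 8*k^5 + 6*k^4 - 44*k^3 - 43*k^2 + 36*k + 36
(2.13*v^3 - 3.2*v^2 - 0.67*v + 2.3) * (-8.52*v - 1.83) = -18.1476*v^4 + 23.3661*v^3 + 11.5644*v^2 - 18.3699*v - 4.209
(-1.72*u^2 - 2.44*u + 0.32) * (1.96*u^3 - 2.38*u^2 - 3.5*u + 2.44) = -3.3712*u^5 - 0.688800000000001*u^4 + 12.4544*u^3 + 3.5816*u^2 - 7.0736*u + 0.7808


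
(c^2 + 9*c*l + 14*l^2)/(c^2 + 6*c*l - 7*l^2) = (c + 2*l)/(c - l)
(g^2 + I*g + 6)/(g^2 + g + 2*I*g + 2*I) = (g^2 + I*g + 6)/(g^2 + g + 2*I*g + 2*I)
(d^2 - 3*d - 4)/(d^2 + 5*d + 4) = (d - 4)/(d + 4)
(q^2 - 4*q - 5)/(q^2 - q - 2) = (q - 5)/(q - 2)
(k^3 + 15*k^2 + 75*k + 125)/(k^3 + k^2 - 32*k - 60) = (k^2 + 10*k + 25)/(k^2 - 4*k - 12)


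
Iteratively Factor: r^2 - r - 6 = (r - 3)*(r + 2)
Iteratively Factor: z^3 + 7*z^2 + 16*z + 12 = (z + 2)*(z^2 + 5*z + 6) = (z + 2)*(z + 3)*(z + 2)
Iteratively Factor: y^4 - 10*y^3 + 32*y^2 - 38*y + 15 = (y - 5)*(y^3 - 5*y^2 + 7*y - 3) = (y - 5)*(y - 1)*(y^2 - 4*y + 3) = (y - 5)*(y - 3)*(y - 1)*(y - 1)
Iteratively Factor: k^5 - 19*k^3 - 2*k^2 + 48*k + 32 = (k - 2)*(k^4 + 2*k^3 - 15*k^2 - 32*k - 16) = (k - 4)*(k - 2)*(k^3 + 6*k^2 + 9*k + 4) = (k - 4)*(k - 2)*(k + 1)*(k^2 + 5*k + 4) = (k - 4)*(k - 2)*(k + 1)^2*(k + 4)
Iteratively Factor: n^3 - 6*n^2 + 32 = (n + 2)*(n^2 - 8*n + 16) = (n - 4)*(n + 2)*(n - 4)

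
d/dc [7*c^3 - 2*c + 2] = 21*c^2 - 2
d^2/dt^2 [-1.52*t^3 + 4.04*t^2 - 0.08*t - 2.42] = 8.08 - 9.12*t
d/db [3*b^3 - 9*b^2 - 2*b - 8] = 9*b^2 - 18*b - 2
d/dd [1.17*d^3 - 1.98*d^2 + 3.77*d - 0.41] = 3.51*d^2 - 3.96*d + 3.77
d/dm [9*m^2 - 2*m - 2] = 18*m - 2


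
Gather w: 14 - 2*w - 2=12 - 2*w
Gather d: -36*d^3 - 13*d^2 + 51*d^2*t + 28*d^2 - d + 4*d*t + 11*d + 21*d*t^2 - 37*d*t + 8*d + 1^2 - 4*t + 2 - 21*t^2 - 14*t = -36*d^3 + d^2*(51*t + 15) + d*(21*t^2 - 33*t + 18) - 21*t^2 - 18*t + 3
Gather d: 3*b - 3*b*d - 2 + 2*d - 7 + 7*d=3*b + d*(9 - 3*b) - 9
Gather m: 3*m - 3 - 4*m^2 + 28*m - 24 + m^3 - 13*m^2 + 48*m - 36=m^3 - 17*m^2 + 79*m - 63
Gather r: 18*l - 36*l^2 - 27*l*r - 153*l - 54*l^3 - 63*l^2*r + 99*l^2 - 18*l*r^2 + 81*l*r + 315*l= -54*l^3 + 63*l^2 - 18*l*r^2 + 180*l + r*(-63*l^2 + 54*l)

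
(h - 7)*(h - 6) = h^2 - 13*h + 42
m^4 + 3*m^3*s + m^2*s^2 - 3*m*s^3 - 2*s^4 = (m - s)*(m + s)^2*(m + 2*s)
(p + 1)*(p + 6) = p^2 + 7*p + 6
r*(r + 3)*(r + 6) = r^3 + 9*r^2 + 18*r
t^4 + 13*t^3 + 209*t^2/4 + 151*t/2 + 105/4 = (t + 1/2)*(t + 5/2)*(t + 3)*(t + 7)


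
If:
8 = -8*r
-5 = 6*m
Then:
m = -5/6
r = -1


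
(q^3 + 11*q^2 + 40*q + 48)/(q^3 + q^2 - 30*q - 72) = (q + 4)/(q - 6)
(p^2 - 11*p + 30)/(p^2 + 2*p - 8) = (p^2 - 11*p + 30)/(p^2 + 2*p - 8)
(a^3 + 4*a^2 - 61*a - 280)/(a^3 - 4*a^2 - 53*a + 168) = (a + 5)/(a - 3)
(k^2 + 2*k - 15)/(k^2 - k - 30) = (k - 3)/(k - 6)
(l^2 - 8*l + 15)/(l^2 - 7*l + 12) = (l - 5)/(l - 4)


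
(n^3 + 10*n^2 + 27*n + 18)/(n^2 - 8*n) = (n^3 + 10*n^2 + 27*n + 18)/(n*(n - 8))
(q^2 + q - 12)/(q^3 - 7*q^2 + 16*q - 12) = (q + 4)/(q^2 - 4*q + 4)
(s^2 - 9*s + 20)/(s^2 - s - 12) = (s - 5)/(s + 3)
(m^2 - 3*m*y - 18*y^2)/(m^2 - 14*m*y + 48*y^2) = (-m - 3*y)/(-m + 8*y)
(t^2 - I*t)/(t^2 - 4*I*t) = (t - I)/(t - 4*I)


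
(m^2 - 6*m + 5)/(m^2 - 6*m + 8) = (m^2 - 6*m + 5)/(m^2 - 6*m + 8)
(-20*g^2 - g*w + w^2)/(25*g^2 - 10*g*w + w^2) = (4*g + w)/(-5*g + w)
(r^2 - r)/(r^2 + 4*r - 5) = r/(r + 5)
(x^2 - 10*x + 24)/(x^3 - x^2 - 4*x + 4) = (x^2 - 10*x + 24)/(x^3 - x^2 - 4*x + 4)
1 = 1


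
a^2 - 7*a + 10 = (a - 5)*(a - 2)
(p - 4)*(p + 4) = p^2 - 16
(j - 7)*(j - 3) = j^2 - 10*j + 21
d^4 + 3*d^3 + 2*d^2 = d^2*(d + 1)*(d + 2)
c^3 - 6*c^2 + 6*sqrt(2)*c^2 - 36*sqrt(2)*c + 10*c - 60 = (c - 6)*(c + sqrt(2))*(c + 5*sqrt(2))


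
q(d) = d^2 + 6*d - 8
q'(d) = 2*d + 6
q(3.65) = 27.22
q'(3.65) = 13.30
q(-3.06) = -17.00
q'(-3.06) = -0.12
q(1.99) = 7.90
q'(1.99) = 9.98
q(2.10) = 9.01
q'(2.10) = 10.20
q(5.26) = 51.23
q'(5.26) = 16.52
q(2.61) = 14.47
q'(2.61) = 11.22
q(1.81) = 6.14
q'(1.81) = 9.62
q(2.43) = 12.48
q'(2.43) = 10.86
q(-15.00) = 127.00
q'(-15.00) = -24.00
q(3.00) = 19.00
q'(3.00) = 12.00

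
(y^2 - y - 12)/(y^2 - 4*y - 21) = (y - 4)/(y - 7)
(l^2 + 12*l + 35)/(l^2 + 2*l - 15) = (l + 7)/(l - 3)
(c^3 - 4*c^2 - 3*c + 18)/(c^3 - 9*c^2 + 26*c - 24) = (c^2 - c - 6)/(c^2 - 6*c + 8)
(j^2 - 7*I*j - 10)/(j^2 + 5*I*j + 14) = (j - 5*I)/(j + 7*I)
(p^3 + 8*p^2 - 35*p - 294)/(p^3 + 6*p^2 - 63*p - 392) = (p - 6)/(p - 8)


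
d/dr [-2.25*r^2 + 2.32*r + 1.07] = 2.32 - 4.5*r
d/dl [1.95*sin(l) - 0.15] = 1.95*cos(l)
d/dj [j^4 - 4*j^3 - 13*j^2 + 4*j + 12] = 4*j^3 - 12*j^2 - 26*j + 4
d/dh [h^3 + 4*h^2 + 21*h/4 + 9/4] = 3*h^2 + 8*h + 21/4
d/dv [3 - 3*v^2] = -6*v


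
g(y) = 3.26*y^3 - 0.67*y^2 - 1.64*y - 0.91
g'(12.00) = 1390.60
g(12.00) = 5516.21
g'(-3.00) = 90.40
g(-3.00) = -90.04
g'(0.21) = -1.49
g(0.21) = -1.25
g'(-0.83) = 6.21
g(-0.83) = -1.87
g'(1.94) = 32.57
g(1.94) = 17.19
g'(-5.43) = 294.00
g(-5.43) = -533.70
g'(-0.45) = 0.94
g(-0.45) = -0.60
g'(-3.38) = 114.62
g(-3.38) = -128.90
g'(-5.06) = 255.54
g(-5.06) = -432.11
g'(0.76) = 2.99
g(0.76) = -1.11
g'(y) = 9.78*y^2 - 1.34*y - 1.64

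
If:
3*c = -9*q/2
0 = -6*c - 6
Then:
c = -1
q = 2/3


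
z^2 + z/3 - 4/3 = (z - 1)*(z + 4/3)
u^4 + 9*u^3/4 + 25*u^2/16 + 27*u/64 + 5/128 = (u + 1/4)^2*(u + 1/2)*(u + 5/4)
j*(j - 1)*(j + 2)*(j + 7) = j^4 + 8*j^3 + 5*j^2 - 14*j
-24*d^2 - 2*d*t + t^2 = (-6*d + t)*(4*d + t)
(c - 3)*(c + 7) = c^2 + 4*c - 21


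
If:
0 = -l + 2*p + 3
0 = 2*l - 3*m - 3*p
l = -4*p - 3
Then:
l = 1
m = 5/3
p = -1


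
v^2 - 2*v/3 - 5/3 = (v - 5/3)*(v + 1)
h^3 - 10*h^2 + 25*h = h*(h - 5)^2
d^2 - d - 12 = (d - 4)*(d + 3)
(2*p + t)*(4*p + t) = 8*p^2 + 6*p*t + t^2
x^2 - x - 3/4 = (x - 3/2)*(x + 1/2)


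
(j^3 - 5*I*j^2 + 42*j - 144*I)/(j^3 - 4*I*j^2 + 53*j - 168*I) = (j + 6*I)/(j + 7*I)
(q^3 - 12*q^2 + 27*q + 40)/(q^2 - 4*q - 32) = (q^2 - 4*q - 5)/(q + 4)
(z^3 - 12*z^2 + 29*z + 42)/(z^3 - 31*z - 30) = (z - 7)/(z + 5)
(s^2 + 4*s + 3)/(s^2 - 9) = (s + 1)/(s - 3)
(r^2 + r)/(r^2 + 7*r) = (r + 1)/(r + 7)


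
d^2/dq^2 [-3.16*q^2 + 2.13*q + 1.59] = -6.32000000000000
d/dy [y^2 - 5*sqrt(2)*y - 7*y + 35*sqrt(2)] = 2*y - 5*sqrt(2) - 7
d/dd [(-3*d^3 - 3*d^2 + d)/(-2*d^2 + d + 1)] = (6*d^4 - 6*d^3 - 10*d^2 - 6*d + 1)/(4*d^4 - 4*d^3 - 3*d^2 + 2*d + 1)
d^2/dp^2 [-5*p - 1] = 0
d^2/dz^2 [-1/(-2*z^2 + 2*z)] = (-z*(z - 1) + (2*z - 1)^2)/(z^3*(z - 1)^3)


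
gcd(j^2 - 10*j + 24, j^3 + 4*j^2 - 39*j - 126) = j - 6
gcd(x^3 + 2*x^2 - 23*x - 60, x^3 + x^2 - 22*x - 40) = x^2 - x - 20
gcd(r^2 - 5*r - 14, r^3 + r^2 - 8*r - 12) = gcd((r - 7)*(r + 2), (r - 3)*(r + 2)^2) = r + 2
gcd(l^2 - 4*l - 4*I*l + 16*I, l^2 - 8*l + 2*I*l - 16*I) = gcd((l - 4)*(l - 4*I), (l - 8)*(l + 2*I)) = 1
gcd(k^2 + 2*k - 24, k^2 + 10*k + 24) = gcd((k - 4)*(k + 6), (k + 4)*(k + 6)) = k + 6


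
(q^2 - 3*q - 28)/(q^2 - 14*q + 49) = (q + 4)/(q - 7)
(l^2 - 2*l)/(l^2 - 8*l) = (l - 2)/(l - 8)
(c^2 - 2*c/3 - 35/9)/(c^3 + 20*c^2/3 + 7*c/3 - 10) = (c - 7/3)/(c^2 + 5*c - 6)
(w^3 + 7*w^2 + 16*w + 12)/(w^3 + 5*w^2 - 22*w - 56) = (w^2 + 5*w + 6)/(w^2 + 3*w - 28)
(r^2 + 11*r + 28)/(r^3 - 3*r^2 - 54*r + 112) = (r + 4)/(r^2 - 10*r + 16)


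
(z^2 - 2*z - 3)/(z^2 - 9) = (z + 1)/(z + 3)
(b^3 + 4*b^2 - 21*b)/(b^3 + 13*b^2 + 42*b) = (b - 3)/(b + 6)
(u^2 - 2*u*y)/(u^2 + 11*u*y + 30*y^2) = u*(u - 2*y)/(u^2 + 11*u*y + 30*y^2)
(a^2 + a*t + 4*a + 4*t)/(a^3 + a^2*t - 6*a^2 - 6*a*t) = (a + 4)/(a*(a - 6))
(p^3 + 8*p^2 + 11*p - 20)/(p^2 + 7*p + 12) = (p^2 + 4*p - 5)/(p + 3)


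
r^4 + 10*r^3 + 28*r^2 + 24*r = r*(r + 2)^2*(r + 6)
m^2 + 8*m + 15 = (m + 3)*(m + 5)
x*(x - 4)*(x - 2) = x^3 - 6*x^2 + 8*x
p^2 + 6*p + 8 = (p + 2)*(p + 4)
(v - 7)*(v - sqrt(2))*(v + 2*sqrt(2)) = v^3 - 7*v^2 + sqrt(2)*v^2 - 7*sqrt(2)*v - 4*v + 28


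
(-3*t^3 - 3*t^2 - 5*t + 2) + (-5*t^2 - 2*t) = -3*t^3 - 8*t^2 - 7*t + 2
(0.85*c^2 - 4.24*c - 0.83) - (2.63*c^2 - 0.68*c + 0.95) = -1.78*c^2 - 3.56*c - 1.78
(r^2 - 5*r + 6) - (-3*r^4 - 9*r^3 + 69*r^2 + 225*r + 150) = 3*r^4 + 9*r^3 - 68*r^2 - 230*r - 144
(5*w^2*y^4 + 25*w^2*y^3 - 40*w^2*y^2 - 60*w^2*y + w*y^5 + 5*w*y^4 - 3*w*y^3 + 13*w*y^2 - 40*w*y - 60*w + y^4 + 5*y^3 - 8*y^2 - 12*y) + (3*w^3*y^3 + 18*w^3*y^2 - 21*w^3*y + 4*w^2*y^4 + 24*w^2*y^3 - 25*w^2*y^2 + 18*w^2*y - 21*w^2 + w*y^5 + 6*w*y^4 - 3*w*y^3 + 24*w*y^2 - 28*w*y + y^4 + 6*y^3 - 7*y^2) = 3*w^3*y^3 + 18*w^3*y^2 - 21*w^3*y + 9*w^2*y^4 + 49*w^2*y^3 - 65*w^2*y^2 - 42*w^2*y - 21*w^2 + 2*w*y^5 + 11*w*y^4 - 6*w*y^3 + 37*w*y^2 - 68*w*y - 60*w + 2*y^4 + 11*y^3 - 15*y^2 - 12*y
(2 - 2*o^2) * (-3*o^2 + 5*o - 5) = 6*o^4 - 10*o^3 + 4*o^2 + 10*o - 10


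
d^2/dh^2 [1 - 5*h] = 0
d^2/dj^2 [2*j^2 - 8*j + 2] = 4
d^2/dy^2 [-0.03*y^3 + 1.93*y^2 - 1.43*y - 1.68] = 3.86 - 0.18*y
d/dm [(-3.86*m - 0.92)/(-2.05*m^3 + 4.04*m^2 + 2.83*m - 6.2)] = (-15.826*m^3 + 9.9364*m^2 + 7.4336*m + 26.5356)/(4.2025*m^6 - 16.564*m^5 + 4.7186*m^4 + 48.2864*m^3 - 42.0871*m^2 - 35.092*m + 38.44)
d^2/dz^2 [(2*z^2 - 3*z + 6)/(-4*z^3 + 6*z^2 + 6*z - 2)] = (-8*z^6 + 36*z^5 - 234*z^4 + 379*z^3 - 108*z^2 - 99*z - 65)/(8*z^9 - 36*z^8 + 18*z^7 + 93*z^6 - 63*z^5 - 90*z^4 + 33*z^3 + 18*z^2 - 9*z + 1)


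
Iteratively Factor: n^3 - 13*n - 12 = (n + 3)*(n^2 - 3*n - 4) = (n - 4)*(n + 3)*(n + 1)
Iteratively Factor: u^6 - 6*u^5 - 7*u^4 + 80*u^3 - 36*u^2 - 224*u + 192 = (u + 2)*(u^5 - 8*u^4 + 9*u^3 + 62*u^2 - 160*u + 96) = (u - 4)*(u + 2)*(u^4 - 4*u^3 - 7*u^2 + 34*u - 24) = (u - 4)^2*(u + 2)*(u^3 - 7*u + 6) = (u - 4)^2*(u - 1)*(u + 2)*(u^2 + u - 6) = (u - 4)^2*(u - 1)*(u + 2)*(u + 3)*(u - 2)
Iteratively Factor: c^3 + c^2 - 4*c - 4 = (c + 1)*(c^2 - 4) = (c - 2)*(c + 1)*(c + 2)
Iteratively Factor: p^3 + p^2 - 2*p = (p)*(p^2 + p - 2) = p*(p + 2)*(p - 1)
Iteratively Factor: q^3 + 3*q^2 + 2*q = (q + 2)*(q^2 + q) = q*(q + 2)*(q + 1)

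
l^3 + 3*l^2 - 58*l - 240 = (l - 8)*(l + 5)*(l + 6)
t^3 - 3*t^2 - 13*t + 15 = (t - 5)*(t - 1)*(t + 3)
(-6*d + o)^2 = 36*d^2 - 12*d*o + o^2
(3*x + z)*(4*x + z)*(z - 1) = 12*x^2*z - 12*x^2 + 7*x*z^2 - 7*x*z + z^3 - z^2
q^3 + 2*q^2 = q^2*(q + 2)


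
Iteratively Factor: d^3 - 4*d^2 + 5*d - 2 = (d - 2)*(d^2 - 2*d + 1) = (d - 2)*(d - 1)*(d - 1)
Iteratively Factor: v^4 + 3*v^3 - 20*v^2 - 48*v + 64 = (v - 1)*(v^3 + 4*v^2 - 16*v - 64) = (v - 1)*(v + 4)*(v^2 - 16) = (v - 1)*(v + 4)^2*(v - 4)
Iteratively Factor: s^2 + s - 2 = (s - 1)*(s + 2)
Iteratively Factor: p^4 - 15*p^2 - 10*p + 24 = (p + 2)*(p^3 - 2*p^2 - 11*p + 12) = (p - 1)*(p + 2)*(p^2 - p - 12) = (p - 4)*(p - 1)*(p + 2)*(p + 3)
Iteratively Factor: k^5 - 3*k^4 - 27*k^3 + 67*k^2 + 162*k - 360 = (k + 3)*(k^4 - 6*k^3 - 9*k^2 + 94*k - 120) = (k - 5)*(k + 3)*(k^3 - k^2 - 14*k + 24) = (k - 5)*(k - 3)*(k + 3)*(k^2 + 2*k - 8) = (k - 5)*(k - 3)*(k + 3)*(k + 4)*(k - 2)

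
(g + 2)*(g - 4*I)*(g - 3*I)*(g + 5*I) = g^4 + 2*g^3 - 2*I*g^3 + 23*g^2 - 4*I*g^2 + 46*g - 60*I*g - 120*I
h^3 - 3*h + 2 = (h - 1)^2*(h + 2)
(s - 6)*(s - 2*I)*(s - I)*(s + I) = s^4 - 6*s^3 - 2*I*s^3 + s^2 + 12*I*s^2 - 6*s - 2*I*s + 12*I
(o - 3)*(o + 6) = o^2 + 3*o - 18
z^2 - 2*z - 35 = (z - 7)*(z + 5)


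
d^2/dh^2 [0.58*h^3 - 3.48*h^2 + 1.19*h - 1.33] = 3.48*h - 6.96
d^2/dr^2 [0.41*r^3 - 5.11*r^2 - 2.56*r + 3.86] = 2.46*r - 10.22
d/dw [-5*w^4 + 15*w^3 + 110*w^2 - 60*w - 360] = -20*w^3 + 45*w^2 + 220*w - 60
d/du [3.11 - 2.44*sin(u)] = -2.44*cos(u)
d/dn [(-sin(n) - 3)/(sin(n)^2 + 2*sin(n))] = (cos(n) + 6/tan(n) + 6*cos(n)/sin(n)^2)/(sin(n) + 2)^2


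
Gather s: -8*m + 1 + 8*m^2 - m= 8*m^2 - 9*m + 1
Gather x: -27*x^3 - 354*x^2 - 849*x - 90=-27*x^3 - 354*x^2 - 849*x - 90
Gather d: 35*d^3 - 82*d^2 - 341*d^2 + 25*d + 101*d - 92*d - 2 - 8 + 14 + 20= 35*d^3 - 423*d^2 + 34*d + 24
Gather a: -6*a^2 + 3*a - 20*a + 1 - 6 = -6*a^2 - 17*a - 5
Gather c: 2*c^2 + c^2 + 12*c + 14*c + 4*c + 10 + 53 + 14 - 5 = 3*c^2 + 30*c + 72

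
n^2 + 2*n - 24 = (n - 4)*(n + 6)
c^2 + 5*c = c*(c + 5)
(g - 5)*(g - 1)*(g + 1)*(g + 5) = g^4 - 26*g^2 + 25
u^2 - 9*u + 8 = (u - 8)*(u - 1)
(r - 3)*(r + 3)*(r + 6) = r^3 + 6*r^2 - 9*r - 54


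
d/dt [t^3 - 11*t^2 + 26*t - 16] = 3*t^2 - 22*t + 26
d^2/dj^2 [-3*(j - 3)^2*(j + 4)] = 12 - 18*j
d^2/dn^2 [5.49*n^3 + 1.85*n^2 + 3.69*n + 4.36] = 32.94*n + 3.7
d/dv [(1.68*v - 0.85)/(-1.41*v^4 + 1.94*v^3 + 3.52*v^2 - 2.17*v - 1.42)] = (7.1064*v^4 - 11.3124*v^3 - 0.9666*v^2 + 5.984*v - 4.2301)/(1.9881*v^8 - 5.4708*v^7 - 6.1628*v^6 + 19.777*v^5 + 7.9752*v^4 - 20.7864*v^3 - 5.2879*v^2 + 6.1628*v + 2.0164)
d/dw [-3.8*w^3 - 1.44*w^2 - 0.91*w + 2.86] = -11.4*w^2 - 2.88*w - 0.91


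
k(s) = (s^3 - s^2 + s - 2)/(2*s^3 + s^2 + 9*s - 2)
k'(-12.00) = 0.00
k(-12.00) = 0.55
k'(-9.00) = 0.00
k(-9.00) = 0.56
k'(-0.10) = 1.81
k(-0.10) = 0.73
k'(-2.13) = -0.07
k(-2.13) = 0.51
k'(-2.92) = -0.04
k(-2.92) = 0.55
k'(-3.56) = -0.02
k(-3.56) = 0.57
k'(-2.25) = -0.07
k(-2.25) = 0.52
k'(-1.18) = -0.08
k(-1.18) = 0.43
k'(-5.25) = 0.00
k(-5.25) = 0.58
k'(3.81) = 0.06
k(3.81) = 0.27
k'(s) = (-6*s^2 - 2*s - 9)*(s^3 - s^2 + s - 2)/(2*s^3 + s^2 + 9*s - 2)^2 + (3*s^2 - 2*s + 1)/(2*s^3 + s^2 + 9*s - 2)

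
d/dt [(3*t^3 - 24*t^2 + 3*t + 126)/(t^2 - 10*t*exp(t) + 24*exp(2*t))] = 3*((t^2 - 10*t*exp(t) + 24*exp(2*t))*(3*t^2 - 16*t + 1) + 2*(t^3 - 8*t^2 + t + 42)*(5*t*exp(t) - t - 24*exp(2*t) + 5*exp(t)))/(t^2 - 10*t*exp(t) + 24*exp(2*t))^2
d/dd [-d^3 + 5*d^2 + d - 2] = -3*d^2 + 10*d + 1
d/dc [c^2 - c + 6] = 2*c - 1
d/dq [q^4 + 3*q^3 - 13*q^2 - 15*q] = 4*q^3 + 9*q^2 - 26*q - 15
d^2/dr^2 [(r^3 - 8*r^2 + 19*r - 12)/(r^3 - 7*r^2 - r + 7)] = 2*(-r^3 + 57*r^2 - 363*r + 859)/(r^6 - 18*r^5 + 87*r^4 + 36*r^3 - 609*r^2 - 882*r - 343)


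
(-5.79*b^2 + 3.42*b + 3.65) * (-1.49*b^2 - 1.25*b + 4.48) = 8.6271*b^4 + 2.1417*b^3 - 35.6527*b^2 + 10.7591*b + 16.352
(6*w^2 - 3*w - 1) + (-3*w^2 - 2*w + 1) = 3*w^2 - 5*w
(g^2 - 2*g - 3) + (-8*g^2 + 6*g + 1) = -7*g^2 + 4*g - 2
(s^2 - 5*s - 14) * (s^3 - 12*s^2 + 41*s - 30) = s^5 - 17*s^4 + 87*s^3 - 67*s^2 - 424*s + 420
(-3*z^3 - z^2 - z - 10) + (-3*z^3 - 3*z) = -6*z^3 - z^2 - 4*z - 10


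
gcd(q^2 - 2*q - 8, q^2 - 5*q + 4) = q - 4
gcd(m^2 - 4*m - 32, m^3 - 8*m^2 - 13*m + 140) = m + 4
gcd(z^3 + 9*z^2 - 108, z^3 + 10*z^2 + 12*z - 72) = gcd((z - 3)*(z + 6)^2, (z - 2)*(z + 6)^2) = z^2 + 12*z + 36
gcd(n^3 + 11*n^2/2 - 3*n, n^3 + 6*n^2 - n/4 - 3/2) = n^2 + 11*n/2 - 3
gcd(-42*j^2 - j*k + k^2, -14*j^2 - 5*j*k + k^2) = 7*j - k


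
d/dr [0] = 0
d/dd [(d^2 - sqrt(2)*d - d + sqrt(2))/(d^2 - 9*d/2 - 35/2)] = 2*(-7*d^2 + 2*sqrt(2)*d^2 - 70*d - 4*sqrt(2)*d + 35 + 44*sqrt(2))/(4*d^4 - 36*d^3 - 59*d^2 + 630*d + 1225)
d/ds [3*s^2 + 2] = 6*s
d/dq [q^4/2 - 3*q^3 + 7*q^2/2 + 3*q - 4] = 2*q^3 - 9*q^2 + 7*q + 3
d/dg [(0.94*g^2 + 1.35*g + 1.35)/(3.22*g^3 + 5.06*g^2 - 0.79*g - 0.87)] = (-3.0268*g^4 - 8.694*g^3 - 20.6146*g^2 - 15.2976*g - 0.108)/(10.3684*g^6 + 32.5864*g^5 + 20.516*g^4 - 13.5976*g^3 - 8.1803*g^2 + 1.3746*g + 0.7569)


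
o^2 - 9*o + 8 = (o - 8)*(o - 1)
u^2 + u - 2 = (u - 1)*(u + 2)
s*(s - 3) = s^2 - 3*s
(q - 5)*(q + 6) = q^2 + q - 30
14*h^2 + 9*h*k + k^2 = (2*h + k)*(7*h + k)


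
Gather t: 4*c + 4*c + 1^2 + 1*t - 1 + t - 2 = 8*c + 2*t - 2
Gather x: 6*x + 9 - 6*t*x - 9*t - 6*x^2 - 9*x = -9*t - 6*x^2 + x*(-6*t - 3) + 9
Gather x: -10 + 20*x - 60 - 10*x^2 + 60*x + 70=-10*x^2 + 80*x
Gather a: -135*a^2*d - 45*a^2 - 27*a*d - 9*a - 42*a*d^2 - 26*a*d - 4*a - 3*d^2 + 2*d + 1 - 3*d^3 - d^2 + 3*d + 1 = a^2*(-135*d - 45) + a*(-42*d^2 - 53*d - 13) - 3*d^3 - 4*d^2 + 5*d + 2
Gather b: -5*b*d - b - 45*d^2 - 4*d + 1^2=b*(-5*d - 1) - 45*d^2 - 4*d + 1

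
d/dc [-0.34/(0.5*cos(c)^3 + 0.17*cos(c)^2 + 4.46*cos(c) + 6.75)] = (0.51*sin(c)^2 - 0.1156*cos(c) - 2.0264)*sin(c)/(0.5*cos(c)^3 + 0.17*cos(c)^2 + 4.46*cos(c) + 6.75)^2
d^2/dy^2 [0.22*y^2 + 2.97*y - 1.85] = 0.440000000000000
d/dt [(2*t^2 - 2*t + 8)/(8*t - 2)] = (4*t^2 - 2*t - 15)/(16*t^2 - 8*t + 1)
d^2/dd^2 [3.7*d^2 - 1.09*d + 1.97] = 7.40000000000000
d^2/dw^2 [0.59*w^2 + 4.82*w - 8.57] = 1.18000000000000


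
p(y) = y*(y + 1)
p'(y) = 2*y + 1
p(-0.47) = -0.25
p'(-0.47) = 0.06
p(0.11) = 0.12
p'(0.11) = 1.22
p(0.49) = 0.73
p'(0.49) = 1.98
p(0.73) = 1.26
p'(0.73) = 2.46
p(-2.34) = 3.14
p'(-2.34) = -3.68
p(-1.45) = 0.65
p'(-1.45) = -1.90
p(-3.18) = 6.93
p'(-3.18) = -5.36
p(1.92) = 5.61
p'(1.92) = 4.84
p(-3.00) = 6.00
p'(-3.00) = -5.00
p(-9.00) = 72.00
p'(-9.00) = -17.00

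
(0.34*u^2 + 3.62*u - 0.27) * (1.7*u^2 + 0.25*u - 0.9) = 0.578*u^4 + 6.239*u^3 + 0.14*u^2 - 3.3255*u + 0.243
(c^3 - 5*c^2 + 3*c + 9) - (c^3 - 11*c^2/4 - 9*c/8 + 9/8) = -9*c^2/4 + 33*c/8 + 63/8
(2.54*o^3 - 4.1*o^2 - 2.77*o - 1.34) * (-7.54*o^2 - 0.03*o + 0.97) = -19.1516*o^5 + 30.8378*o^4 + 23.4726*o^3 + 6.2097*o^2 - 2.6467*o - 1.2998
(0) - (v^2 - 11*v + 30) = -v^2 + 11*v - 30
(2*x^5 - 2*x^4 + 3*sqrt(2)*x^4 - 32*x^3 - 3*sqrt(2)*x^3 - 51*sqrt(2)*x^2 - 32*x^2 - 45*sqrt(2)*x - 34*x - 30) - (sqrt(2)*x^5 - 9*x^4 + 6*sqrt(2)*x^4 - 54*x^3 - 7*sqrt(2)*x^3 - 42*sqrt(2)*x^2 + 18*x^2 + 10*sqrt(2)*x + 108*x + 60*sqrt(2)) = -sqrt(2)*x^5 + 2*x^5 - 3*sqrt(2)*x^4 + 7*x^4 + 4*sqrt(2)*x^3 + 22*x^3 - 50*x^2 - 9*sqrt(2)*x^2 - 142*x - 55*sqrt(2)*x - 60*sqrt(2) - 30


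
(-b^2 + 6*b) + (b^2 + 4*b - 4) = 10*b - 4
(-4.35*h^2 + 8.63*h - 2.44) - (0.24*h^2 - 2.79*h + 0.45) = -4.59*h^2 + 11.42*h - 2.89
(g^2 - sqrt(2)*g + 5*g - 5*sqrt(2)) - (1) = g^2 - sqrt(2)*g + 5*g - 5*sqrt(2) - 1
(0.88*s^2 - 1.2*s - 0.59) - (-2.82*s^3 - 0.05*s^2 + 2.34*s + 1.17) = 2.82*s^3 + 0.93*s^2 - 3.54*s - 1.76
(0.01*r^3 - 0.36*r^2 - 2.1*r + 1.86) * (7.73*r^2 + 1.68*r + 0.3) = 0.0773*r^5 - 2.766*r^4 - 16.8348*r^3 + 10.7418*r^2 + 2.4948*r + 0.558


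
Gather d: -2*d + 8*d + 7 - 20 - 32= 6*d - 45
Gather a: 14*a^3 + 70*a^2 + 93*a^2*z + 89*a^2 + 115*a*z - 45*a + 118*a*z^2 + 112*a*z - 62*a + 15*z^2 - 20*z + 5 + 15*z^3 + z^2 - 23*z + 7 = 14*a^3 + a^2*(93*z + 159) + a*(118*z^2 + 227*z - 107) + 15*z^3 + 16*z^2 - 43*z + 12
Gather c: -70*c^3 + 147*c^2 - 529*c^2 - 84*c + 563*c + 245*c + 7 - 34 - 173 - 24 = -70*c^3 - 382*c^2 + 724*c - 224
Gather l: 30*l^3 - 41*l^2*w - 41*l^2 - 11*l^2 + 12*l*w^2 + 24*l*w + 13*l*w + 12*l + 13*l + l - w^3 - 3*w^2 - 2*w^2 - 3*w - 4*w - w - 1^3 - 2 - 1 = 30*l^3 + l^2*(-41*w - 52) + l*(12*w^2 + 37*w + 26) - w^3 - 5*w^2 - 8*w - 4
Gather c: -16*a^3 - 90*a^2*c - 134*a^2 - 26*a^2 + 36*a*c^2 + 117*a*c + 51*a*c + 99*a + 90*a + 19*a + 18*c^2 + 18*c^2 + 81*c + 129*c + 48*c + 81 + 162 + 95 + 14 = -16*a^3 - 160*a^2 + 208*a + c^2*(36*a + 36) + c*(-90*a^2 + 168*a + 258) + 352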